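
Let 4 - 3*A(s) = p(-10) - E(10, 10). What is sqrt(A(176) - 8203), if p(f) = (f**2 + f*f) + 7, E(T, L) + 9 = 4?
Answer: I*sqrt(74451)/3 ≈ 90.952*I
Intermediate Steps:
E(T, L) = -5 (E(T, L) = -9 + 4 = -5)
p(f) = 7 + 2*f**2 (p(f) = (f**2 + f**2) + 7 = 2*f**2 + 7 = 7 + 2*f**2)
A(s) = -208/3 (A(s) = 4/3 - ((7 + 2*(-10)**2) - 1*(-5))/3 = 4/3 - ((7 + 2*100) + 5)/3 = 4/3 - ((7 + 200) + 5)/3 = 4/3 - (207 + 5)/3 = 4/3 - 1/3*212 = 4/3 - 212/3 = -208/3)
sqrt(A(176) - 8203) = sqrt(-208/3 - 8203) = sqrt(-24817/3) = I*sqrt(74451)/3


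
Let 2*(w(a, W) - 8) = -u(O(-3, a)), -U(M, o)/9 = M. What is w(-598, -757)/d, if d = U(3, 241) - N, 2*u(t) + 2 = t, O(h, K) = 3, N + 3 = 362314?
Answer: -31/1449352 ≈ -2.1389e-5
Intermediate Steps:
N = 362311 (N = -3 + 362314 = 362311)
U(M, o) = -9*M
u(t) = -1 + t/2
d = -362338 (d = -9*3 - 1*362311 = -27 - 362311 = -362338)
w(a, W) = 31/4 (w(a, W) = 8 + (-(-1 + (½)*3))/2 = 8 + (-(-1 + 3/2))/2 = 8 + (-1*½)/2 = 8 + (½)*(-½) = 8 - ¼ = 31/4)
w(-598, -757)/d = (31/4)/(-362338) = (31/4)*(-1/362338) = -31/1449352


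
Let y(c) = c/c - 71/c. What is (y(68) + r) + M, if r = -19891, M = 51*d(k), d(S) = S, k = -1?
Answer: -1356059/68 ≈ -19942.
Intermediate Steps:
M = -51 (M = 51*(-1) = -51)
y(c) = 1 - 71/c
(y(68) + r) + M = ((-71 + 68)/68 - 19891) - 51 = ((1/68)*(-3) - 19891) - 51 = (-3/68 - 19891) - 51 = -1352591/68 - 51 = -1356059/68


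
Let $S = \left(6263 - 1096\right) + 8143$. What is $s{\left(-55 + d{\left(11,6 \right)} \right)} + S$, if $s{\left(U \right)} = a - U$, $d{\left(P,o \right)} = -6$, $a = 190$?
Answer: $13561$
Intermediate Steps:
$s{\left(U \right)} = 190 - U$
$S = 13310$ ($S = 5167 + 8143 = 13310$)
$s{\left(-55 + d{\left(11,6 \right)} \right)} + S = \left(190 - \left(-55 - 6\right)\right) + 13310 = \left(190 - -61\right) + 13310 = \left(190 + 61\right) + 13310 = 251 + 13310 = 13561$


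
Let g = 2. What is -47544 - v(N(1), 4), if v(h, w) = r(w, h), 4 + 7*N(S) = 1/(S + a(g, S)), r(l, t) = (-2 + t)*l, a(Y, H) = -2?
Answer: -332732/7 ≈ -47533.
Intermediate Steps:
r(l, t) = l*(-2 + t)
N(S) = -4/7 + 1/(7*(-2 + S)) (N(S) = -4/7 + 1/(7*(S - 2)) = -4/7 + 1/(7*(-2 + S)))
v(h, w) = w*(-2 + h)
-47544 - v(N(1), 4) = -47544 - 4*(-2 + (9 - 4*1)/(7*(-2 + 1))) = -47544 - 4*(-2 + (⅐)*(9 - 4)/(-1)) = -47544 - 4*(-2 + (⅐)*(-1)*5) = -47544 - 4*(-2 - 5/7) = -47544 - 4*(-19)/7 = -47544 - 1*(-76/7) = -47544 + 76/7 = -332732/7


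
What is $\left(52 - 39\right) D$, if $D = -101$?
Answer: $-1313$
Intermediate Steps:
$\left(52 - 39\right) D = \left(52 - 39\right) \left(-101\right) = 13 \left(-101\right) = -1313$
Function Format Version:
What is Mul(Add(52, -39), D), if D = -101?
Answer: -1313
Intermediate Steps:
Mul(Add(52, -39), D) = Mul(Add(52, -39), -101) = Mul(13, -101) = -1313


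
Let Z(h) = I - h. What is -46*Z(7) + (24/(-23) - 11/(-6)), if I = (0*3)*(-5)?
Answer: 44545/138 ≈ 322.79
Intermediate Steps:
I = 0 (I = 0*(-5) = 0)
Z(h) = -h (Z(h) = 0 - h = -h)
-46*Z(7) + (24/(-23) - 11/(-6)) = -(-46)*7 + (24/(-23) - 11/(-6)) = -46*(-7) + (24*(-1/23) - 11*(-⅙)) = 322 + (-24/23 + 11/6) = 322 + 109/138 = 44545/138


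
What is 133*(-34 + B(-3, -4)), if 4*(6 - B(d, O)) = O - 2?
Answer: -7049/2 ≈ -3524.5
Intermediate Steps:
B(d, O) = 13/2 - O/4 (B(d, O) = 6 - (O - 2)/4 = 6 - (-2 + O)/4 = 6 + (½ - O/4) = 13/2 - O/4)
133*(-34 + B(-3, -4)) = 133*(-34 + (13/2 - ¼*(-4))) = 133*(-34 + (13/2 + 1)) = 133*(-34 + 15/2) = 133*(-53/2) = -7049/2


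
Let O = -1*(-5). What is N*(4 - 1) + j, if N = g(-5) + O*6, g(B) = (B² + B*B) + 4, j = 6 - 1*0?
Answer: 258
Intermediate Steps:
j = 6 (j = 6 + 0 = 6)
g(B) = 4 + 2*B² (g(B) = (B² + B²) + 4 = 2*B² + 4 = 4 + 2*B²)
O = 5
N = 84 (N = (4 + 2*(-5)²) + 5*6 = (4 + 2*25) + 30 = (4 + 50) + 30 = 54 + 30 = 84)
N*(4 - 1) + j = 84*(4 - 1) + 6 = 84*3 + 6 = 252 + 6 = 258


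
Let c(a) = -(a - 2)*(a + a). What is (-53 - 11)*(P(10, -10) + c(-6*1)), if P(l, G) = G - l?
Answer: 7424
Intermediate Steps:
c(a) = -2*a*(-2 + a) (c(a) = -(-2 + a)*2*a = -2*a*(-2 + a))
(-53 - 11)*(P(10, -10) + c(-6*1)) = (-53 - 11)*((-10 - 1*10) + 2*(-6*1)*(2 - (-6))) = -64*((-10 - 10) + 2*(-6)*(2 - 1*(-6))) = -64*(-20 + 2*(-6)*(2 + 6)) = -64*(-20 + 2*(-6)*8) = -64*(-20 - 96) = -64*(-116) = 7424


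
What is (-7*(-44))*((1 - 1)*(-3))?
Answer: 0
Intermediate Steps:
(-7*(-44))*((1 - 1)*(-3)) = 308*(0*(-3)) = 308*0 = 0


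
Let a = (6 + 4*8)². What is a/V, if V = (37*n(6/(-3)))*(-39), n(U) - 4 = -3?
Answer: -1444/1443 ≈ -1.0007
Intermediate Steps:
n(U) = 1 (n(U) = 4 - 3 = 1)
a = 1444 (a = (6 + 32)² = 38² = 1444)
V = -1443 (V = (37*1)*(-39) = 37*(-39) = -1443)
a/V = 1444/(-1443) = 1444*(-1/1443) = -1444/1443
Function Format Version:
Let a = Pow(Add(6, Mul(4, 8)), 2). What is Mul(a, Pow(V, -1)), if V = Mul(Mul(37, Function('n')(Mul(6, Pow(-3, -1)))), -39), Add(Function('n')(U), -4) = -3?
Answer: Rational(-1444, 1443) ≈ -1.0007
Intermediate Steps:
Function('n')(U) = 1 (Function('n')(U) = Add(4, -3) = 1)
a = 1444 (a = Pow(Add(6, 32), 2) = Pow(38, 2) = 1444)
V = -1443 (V = Mul(Mul(37, 1), -39) = Mul(37, -39) = -1443)
Mul(a, Pow(V, -1)) = Mul(1444, Pow(-1443, -1)) = Mul(1444, Rational(-1, 1443)) = Rational(-1444, 1443)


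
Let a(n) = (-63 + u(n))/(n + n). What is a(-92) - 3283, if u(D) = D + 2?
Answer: -603919/184 ≈ -3282.2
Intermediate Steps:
u(D) = 2 + D
a(n) = (-61 + n)/(2*n) (a(n) = (-63 + (2 + n))/(n + n) = (-61 + n)/((2*n)) = (-61 + n)*(1/(2*n)) = (-61 + n)/(2*n))
a(-92) - 3283 = (½)*(-61 - 92)/(-92) - 3283 = (½)*(-1/92)*(-153) - 3283 = 153/184 - 3283 = -603919/184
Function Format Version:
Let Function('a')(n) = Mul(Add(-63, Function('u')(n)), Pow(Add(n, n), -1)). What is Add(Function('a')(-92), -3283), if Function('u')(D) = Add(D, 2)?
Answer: Rational(-603919, 184) ≈ -3282.2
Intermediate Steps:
Function('u')(D) = Add(2, D)
Function('a')(n) = Mul(Rational(1, 2), Pow(n, -1), Add(-61, n)) (Function('a')(n) = Mul(Add(-63, Add(2, n)), Pow(Add(n, n), -1)) = Mul(Add(-61, n), Pow(Mul(2, n), -1)) = Mul(Add(-61, n), Mul(Rational(1, 2), Pow(n, -1))) = Mul(Rational(1, 2), Pow(n, -1), Add(-61, n)))
Add(Function('a')(-92), -3283) = Add(Mul(Rational(1, 2), Pow(-92, -1), Add(-61, -92)), -3283) = Add(Mul(Rational(1, 2), Rational(-1, 92), -153), -3283) = Add(Rational(153, 184), -3283) = Rational(-603919, 184)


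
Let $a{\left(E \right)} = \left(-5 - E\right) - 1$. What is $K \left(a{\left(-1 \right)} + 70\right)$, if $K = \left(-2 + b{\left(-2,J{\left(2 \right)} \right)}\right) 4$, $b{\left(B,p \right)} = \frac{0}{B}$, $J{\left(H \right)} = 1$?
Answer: $-520$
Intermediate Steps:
$b{\left(B,p \right)} = 0$
$K = -8$ ($K = \left(-2 + 0\right) 4 = \left(-2\right) 4 = -8$)
$a{\left(E \right)} = -6 - E$
$K \left(a{\left(-1 \right)} + 70\right) = - 8 \left(\left(-6 - -1\right) + 70\right) = - 8 \left(\left(-6 + 1\right) + 70\right) = - 8 \left(-5 + 70\right) = \left(-8\right) 65 = -520$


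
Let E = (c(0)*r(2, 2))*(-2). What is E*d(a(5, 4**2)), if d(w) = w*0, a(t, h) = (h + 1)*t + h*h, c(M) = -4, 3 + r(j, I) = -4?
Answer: 0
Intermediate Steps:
r(j, I) = -7 (r(j, I) = -3 - 4 = -7)
a(t, h) = h**2 + t*(1 + h) (a(t, h) = (1 + h)*t + h**2 = t*(1 + h) + h**2 = h**2 + t*(1 + h))
E = -56 (E = -4*(-7)*(-2) = 28*(-2) = -56)
d(w) = 0
E*d(a(5, 4**2)) = -56*0 = 0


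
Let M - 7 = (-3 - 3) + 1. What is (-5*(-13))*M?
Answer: 130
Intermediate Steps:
M = 2 (M = 7 + ((-3 - 3) + 1) = 7 + (-6 + 1) = 7 - 5 = 2)
(-5*(-13))*M = -5*(-13)*2 = 65*2 = 130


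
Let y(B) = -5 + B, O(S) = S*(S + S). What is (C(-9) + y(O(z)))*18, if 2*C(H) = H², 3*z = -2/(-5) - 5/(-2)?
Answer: 16816/25 ≈ 672.64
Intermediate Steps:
z = 29/30 (z = (-2/(-5) - 5/(-2))/3 = (-2*(-⅕) - 5*(-½))/3 = (⅖ + 5/2)/3 = (⅓)*(29/10) = 29/30 ≈ 0.96667)
O(S) = 2*S² (O(S) = S*(2*S) = 2*S²)
C(H) = H²/2
(C(-9) + y(O(z)))*18 = ((½)*(-9)² + (-5 + 2*(29/30)²))*18 = ((½)*81 + (-5 + 2*(841/900)))*18 = (81/2 + (-5 + 841/450))*18 = (81/2 - 1409/450)*18 = (8408/225)*18 = 16816/25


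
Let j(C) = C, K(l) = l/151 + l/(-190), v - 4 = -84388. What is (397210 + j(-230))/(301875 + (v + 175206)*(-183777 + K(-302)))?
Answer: -37713100/1585619359863 ≈ -2.3784e-5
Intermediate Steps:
v = -84384 (v = 4 - 84388 = -84384)
K(l) = 39*l/28690 (K(l) = l*(1/151) + l*(-1/190) = l/151 - l/190 = 39*l/28690)
(397210 + j(-230))/(301875 + (v + 175206)*(-183777 + K(-302))) = (397210 - 230)/(301875 + (-84384 + 175206)*(-183777 + (39/28690)*(-302))) = 396980/(301875 + 90822*(-183777 - 39/95)) = 396980/(301875 + 90822*(-17458854/95)) = 396980/(301875 - 1585648037988/95) = 396980/(-1585619359863/95) = 396980*(-95/1585619359863) = -37713100/1585619359863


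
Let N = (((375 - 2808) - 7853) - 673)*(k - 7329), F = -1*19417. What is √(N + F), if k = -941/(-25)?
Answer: √1997164931/5 ≈ 8937.9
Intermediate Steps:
k = 941/25 (k = -941*(-1/25) = 941/25 ≈ 37.640)
F = -19417
N = 1997650356/25 (N = (((375 - 2808) - 7853) - 673)*(941/25 - 7329) = ((-2433 - 7853) - 673)*(-182284/25) = (-10286 - 673)*(-182284/25) = -10959*(-182284/25) = 1997650356/25 ≈ 7.9906e+7)
√(N + F) = √(1997650356/25 - 19417) = √(1997164931/25) = √1997164931/5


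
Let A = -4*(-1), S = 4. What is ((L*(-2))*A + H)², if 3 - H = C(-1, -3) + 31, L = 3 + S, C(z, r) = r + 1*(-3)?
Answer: 6084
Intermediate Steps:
C(z, r) = -3 + r (C(z, r) = r - 3 = -3 + r)
A = 4
L = 7 (L = 3 + 4 = 7)
H = -22 (H = 3 - ((-3 - 3) + 31) = 3 - (-6 + 31) = 3 - 1*25 = 3 - 25 = -22)
((L*(-2))*A + H)² = ((7*(-2))*4 - 22)² = (-14*4 - 22)² = (-56 - 22)² = (-78)² = 6084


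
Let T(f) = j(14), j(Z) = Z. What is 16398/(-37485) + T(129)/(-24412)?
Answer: -1309911/2990470 ≈ -0.43803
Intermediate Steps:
T(f) = 14
16398/(-37485) + T(129)/(-24412) = 16398/(-37485) + 14/(-24412) = 16398*(-1/37485) + 14*(-1/24412) = -1822/4165 - 7/12206 = -1309911/2990470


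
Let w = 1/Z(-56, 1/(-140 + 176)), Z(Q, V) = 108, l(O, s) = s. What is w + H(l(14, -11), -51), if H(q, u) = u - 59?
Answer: -11879/108 ≈ -109.99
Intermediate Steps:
H(q, u) = -59 + u
w = 1/108 ≈ 0.0092593
w + H(l(14, -11), -51) = 1/108 + (-59 - 51) = 1/108 - 110 = -11879/108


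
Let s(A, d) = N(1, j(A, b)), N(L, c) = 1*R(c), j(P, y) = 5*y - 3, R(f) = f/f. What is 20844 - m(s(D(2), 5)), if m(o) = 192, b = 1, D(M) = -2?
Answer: 20652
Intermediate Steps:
R(f) = 1
j(P, y) = -3 + 5*y
N(L, c) = 1 (N(L, c) = 1*1 = 1)
s(A, d) = 1
20844 - m(s(D(2), 5)) = 20844 - 1*192 = 20844 - 192 = 20652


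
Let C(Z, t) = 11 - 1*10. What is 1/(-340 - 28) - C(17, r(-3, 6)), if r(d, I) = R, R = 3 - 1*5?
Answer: -369/368 ≈ -1.0027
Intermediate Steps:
R = -2 (R = 3 - 5 = -2)
r(d, I) = -2
C(Z, t) = 1 (C(Z, t) = 11 - 10 = 1)
1/(-340 - 28) - C(17, r(-3, 6)) = 1/(-340 - 28) - 1*1 = 1/(-368) - 1 = -1/368 - 1 = -369/368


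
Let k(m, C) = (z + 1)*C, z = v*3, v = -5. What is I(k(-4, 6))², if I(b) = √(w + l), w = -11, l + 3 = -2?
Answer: -16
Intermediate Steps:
l = -5 (l = -3 - 2 = -5)
z = -15 (z = -5*3 = -15)
k(m, C) = -14*C (k(m, C) = (-15 + 1)*C = -14*C)
I(b) = 4*I (I(b) = √(-11 - 5) = √(-16) = 4*I)
I(k(-4, 6))² = (4*I)² = -16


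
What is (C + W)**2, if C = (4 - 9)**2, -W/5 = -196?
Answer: 1010025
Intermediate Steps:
W = 980 (W = -5*(-196) = 980)
C = 25 (C = (-5)**2 = 25)
(C + W)**2 = (25 + 980)**2 = 1005**2 = 1010025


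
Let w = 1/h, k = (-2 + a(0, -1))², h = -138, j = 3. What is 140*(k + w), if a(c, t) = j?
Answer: 9590/69 ≈ 138.99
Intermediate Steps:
a(c, t) = 3
k = 1 (k = (-2 + 3)² = 1² = 1)
w = -1/138 (w = 1/(-138) = -1/138 ≈ -0.0072464)
140*(k + w) = 140*(1 - 1/138) = 140*(137/138) = 9590/69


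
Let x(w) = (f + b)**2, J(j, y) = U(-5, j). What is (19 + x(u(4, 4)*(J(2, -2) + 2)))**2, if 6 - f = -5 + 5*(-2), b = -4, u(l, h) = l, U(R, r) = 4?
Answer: 94864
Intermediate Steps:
J(j, y) = 4
f = 21 (f = 6 - (-5 + 5*(-2)) = 6 - (-5 - 10) = 6 - 1*(-15) = 6 + 15 = 21)
x(w) = 289 (x(w) = (21 - 4)**2 = 17**2 = 289)
(19 + x(u(4, 4)*(J(2, -2) + 2)))**2 = (19 + 289)**2 = 308**2 = 94864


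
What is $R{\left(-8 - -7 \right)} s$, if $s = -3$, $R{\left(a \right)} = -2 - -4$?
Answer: $-6$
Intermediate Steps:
$R{\left(a \right)} = 2$ ($R{\left(a \right)} = -2 + 4 = 2$)
$R{\left(-8 - -7 \right)} s = 2 \left(-3\right) = -6$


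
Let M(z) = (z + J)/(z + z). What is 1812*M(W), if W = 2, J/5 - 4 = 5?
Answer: 21291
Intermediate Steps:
J = 45 (J = 20 + 5*5 = 20 + 25 = 45)
M(z) = (45 + z)/(2*z) (M(z) = (z + 45)/(z + z) = (45 + z)/((2*z)) = (45 + z)*(1/(2*z)) = (45 + z)/(2*z))
1812*M(W) = 1812*((½)*(45 + 2)/2) = 1812*((½)*(½)*47) = 1812*(47/4) = 21291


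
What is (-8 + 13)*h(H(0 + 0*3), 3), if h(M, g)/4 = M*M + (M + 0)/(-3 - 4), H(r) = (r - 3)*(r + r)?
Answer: 0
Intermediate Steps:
H(r) = 2*r*(-3 + r) (H(r) = (-3 + r)*(2*r) = 2*r*(-3 + r))
h(M, g) = 4*M**2 - 4*M/7 (h(M, g) = 4*(M*M + (M + 0)/(-3 - 4)) = 4*(M**2 + M/(-7)) = 4*(M**2 + M*(-1/7)) = 4*(M**2 - M/7) = 4*M**2 - 4*M/7)
(-8 + 13)*h(H(0 + 0*3), 3) = (-8 + 13)*(4*(2*(0 + 0*3)*(-3 + (0 + 0*3)))*(-1 + 7*(2*(0 + 0*3)*(-3 + (0 + 0*3))))/7) = 5*(4*(2*(0 + 0)*(-3 + (0 + 0)))*(-1 + 7*(2*(0 + 0)*(-3 + (0 + 0))))/7) = 5*(4*(2*0*(-3 + 0))*(-1 + 7*(2*0*(-3 + 0)))/7) = 5*(4*(2*0*(-3))*(-1 + 7*(2*0*(-3)))/7) = 5*((4/7)*0*(-1 + 7*0)) = 5*((4/7)*0*(-1 + 0)) = 5*((4/7)*0*(-1)) = 5*0 = 0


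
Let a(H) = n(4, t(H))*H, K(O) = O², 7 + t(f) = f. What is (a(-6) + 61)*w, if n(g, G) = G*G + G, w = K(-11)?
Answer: -105875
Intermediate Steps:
t(f) = -7 + f
w = 121 (w = (-11)² = 121)
n(g, G) = G + G² (n(g, G) = G² + G = G + G²)
a(H) = H*(-7 + H)*(-6 + H) (a(H) = ((-7 + H)*(1 + (-7 + H)))*H = ((-7 + H)*(-6 + H))*H = H*(-7 + H)*(-6 + H))
(a(-6) + 61)*w = (-6*(-7 - 6)*(-6 - 6) + 61)*121 = (-6*(-13)*(-12) + 61)*121 = (-936 + 61)*121 = -875*121 = -105875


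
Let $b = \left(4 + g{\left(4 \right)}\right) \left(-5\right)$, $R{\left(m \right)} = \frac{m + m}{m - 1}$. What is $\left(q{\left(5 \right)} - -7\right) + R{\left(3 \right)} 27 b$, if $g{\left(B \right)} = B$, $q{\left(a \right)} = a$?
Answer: $-3228$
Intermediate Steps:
$R{\left(m \right)} = \frac{2 m}{-1 + m}$
$b = -40$ ($b = \left(4 + 4\right) \left(-5\right) = 8 \left(-5\right) = -40$)
$\left(q{\left(5 \right)} - -7\right) + R{\left(3 \right)} 27 b = \left(5 - -7\right) + 2 \cdot 3 \frac{1}{-1 + 3} \cdot 27 \left(-40\right) = \left(5 + 7\right) + 2 \cdot 3 \cdot \frac{1}{2} \cdot 27 \left(-40\right) = 12 + 2 \cdot 3 \cdot \frac{1}{2} \cdot 27 \left(-40\right) = 12 + 3 \cdot 27 \left(-40\right) = 12 + 81 \left(-40\right) = 12 - 3240 = -3228$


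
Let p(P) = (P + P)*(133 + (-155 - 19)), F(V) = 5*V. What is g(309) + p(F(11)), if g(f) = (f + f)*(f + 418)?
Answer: 444776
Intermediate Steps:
g(f) = 2*f*(418 + f) (g(f) = (2*f)*(418 + f) = 2*f*(418 + f))
p(P) = -82*P (p(P) = (2*P)*(133 - 174) = (2*P)*(-41) = -82*P)
g(309) + p(F(11)) = 2*309*(418 + 309) - 410*11 = 2*309*727 - 82*55 = 449286 - 4510 = 444776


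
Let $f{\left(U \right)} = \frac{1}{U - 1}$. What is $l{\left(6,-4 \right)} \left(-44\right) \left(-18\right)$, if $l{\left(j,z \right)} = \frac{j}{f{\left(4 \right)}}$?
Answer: $14256$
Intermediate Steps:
$f{\left(U \right)} = \frac{1}{-1 + U}$
$l{\left(j,z \right)} = 3 j$ ($l{\left(j,z \right)} = \frac{j}{\frac{1}{-1 + 4}} = \frac{j}{\frac{1}{3}} = j \frac{1}{\frac{1}{3}} = j 3 = 3 j$)
$l{\left(6,-4 \right)} \left(-44\right) \left(-18\right) = 3 \cdot 6 \left(-44\right) \left(-18\right) = 18 \left(-44\right) \left(-18\right) = \left(-792\right) \left(-18\right) = 14256$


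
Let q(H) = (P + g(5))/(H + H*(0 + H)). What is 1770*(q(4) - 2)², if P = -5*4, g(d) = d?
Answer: 107085/8 ≈ 13386.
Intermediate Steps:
P = -20
q(H) = -15/(H + H²) (q(H) = (-20 + 5)/(H + H*(0 + H)) = -15/(H + H*H) = -15/(H + H²))
1770*(q(4) - 2)² = 1770*(-15/(4*(1 + 4)) - 2)² = 1770*(-15*¼/5 - 2)² = 1770*(-15*¼*⅕ - 2)² = 1770*(-¾ - 2)² = 1770*(-11/4)² = 1770*(121/16) = 107085/8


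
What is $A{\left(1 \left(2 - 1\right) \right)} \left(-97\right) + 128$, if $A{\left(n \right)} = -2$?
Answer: $322$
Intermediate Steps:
$A{\left(1 \left(2 - 1\right) \right)} \left(-97\right) + 128 = \left(-2\right) \left(-97\right) + 128 = 194 + 128 = 322$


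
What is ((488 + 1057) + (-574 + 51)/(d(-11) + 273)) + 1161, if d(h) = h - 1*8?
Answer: 686801/254 ≈ 2703.9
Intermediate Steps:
d(h) = -8 + h (d(h) = h - 8 = -8 + h)
((488 + 1057) + (-574 + 51)/(d(-11) + 273)) + 1161 = ((488 + 1057) + (-574 + 51)/((-8 - 11) + 273)) + 1161 = (1545 - 523/(-19 + 273)) + 1161 = (1545 - 523/254) + 1161 = 391907/254 + 1161 = 686801/254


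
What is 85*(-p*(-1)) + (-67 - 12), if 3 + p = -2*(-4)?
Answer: 346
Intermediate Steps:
p = 5 (p = -3 - 2*(-4) = -3 + 8 = 5)
85*(-p*(-1)) + (-67 - 12) = 85*(-1*5*(-1)) + (-67 - 12) = 85*(-5*(-1)) - 79 = 85*5 - 79 = 425 - 79 = 346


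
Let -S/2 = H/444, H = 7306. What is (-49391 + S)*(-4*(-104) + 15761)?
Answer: -88747895558/111 ≈ -7.9953e+8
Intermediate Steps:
S = -3653/111 (S = -14612/444 = -2*3653/222 = -3653/111 ≈ -32.910)
(-49391 + S)*(-4*(-104) + 15761) = (-49391 - 3653/111)*(-4*(-104) + 15761) = -5486054*(416 + 15761)/111 = -5486054/111*16177 = -88747895558/111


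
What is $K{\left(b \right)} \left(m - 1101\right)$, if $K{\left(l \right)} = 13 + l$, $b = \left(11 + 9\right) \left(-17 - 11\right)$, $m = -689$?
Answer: $979130$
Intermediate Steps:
$b = -560$ ($b = 20 \left(-28\right) = -560$)
$K{\left(b \right)} \left(m - 1101\right) = \left(13 - 560\right) \left(-689 - 1101\right) = \left(-547\right) \left(-1790\right) = 979130$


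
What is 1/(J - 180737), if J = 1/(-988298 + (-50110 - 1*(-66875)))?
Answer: -971533/175591959822 ≈ -5.5329e-6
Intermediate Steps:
J = -1/971533 (J = 1/(-988298 + (-50110 + 66875)) = 1/(-988298 + 16765) = 1/(-971533) = -1/971533 ≈ -1.0293e-6)
1/(J - 180737) = 1/(-1/971533 - 180737) = 1/(-175591959822/971533) = -971533/175591959822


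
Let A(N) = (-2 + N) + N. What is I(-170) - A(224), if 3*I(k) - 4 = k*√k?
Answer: -1334/3 - 170*I*√170/3 ≈ -444.67 - 738.84*I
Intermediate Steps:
A(N) = -2 + 2*N
I(k) = 4/3 + k^(3/2)/3 (I(k) = 4/3 + (k*√k)/3 = 4/3 + k^(3/2)/3)
I(-170) - A(224) = (4/3 + (-170)^(3/2)/3) - (-2 + 2*224) = (4/3 + (-170*I*√170)/3) - (-2 + 448) = (4/3 - 170*I*√170/3) - 1*446 = (4/3 - 170*I*√170/3) - 446 = -1334/3 - 170*I*√170/3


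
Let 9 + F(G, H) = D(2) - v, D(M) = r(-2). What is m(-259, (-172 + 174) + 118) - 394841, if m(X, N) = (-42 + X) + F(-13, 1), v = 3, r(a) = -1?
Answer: -395155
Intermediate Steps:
D(M) = -1
F(G, H) = -13 (F(G, H) = -9 + (-1 - 1*3) = -9 + (-1 - 3) = -9 - 4 = -13)
m(X, N) = -55 + X (m(X, N) = (-42 + X) - 13 = -55 + X)
m(-259, (-172 + 174) + 118) - 394841 = (-55 - 259) - 394841 = -314 - 394841 = -395155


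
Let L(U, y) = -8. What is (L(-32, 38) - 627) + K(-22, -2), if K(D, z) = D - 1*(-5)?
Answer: -652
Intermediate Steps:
K(D, z) = 5 + D (K(D, z) = D + 5 = 5 + D)
(L(-32, 38) - 627) + K(-22, -2) = (-8 - 627) + (5 - 22) = -635 - 17 = -652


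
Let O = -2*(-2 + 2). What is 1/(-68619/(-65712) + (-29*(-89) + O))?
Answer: 21904/56557097 ≈ 0.00038729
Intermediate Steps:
O = 0 (O = -2*0 = 0)
1/(-68619/(-65712) + (-29*(-89) + O)) = 1/(-68619/(-65712) + (-29*(-89) + 0)) = 1/(-68619*(-1/65712) + (2581 + 0)) = 1/(22873/21904 + 2581) = 1/(56557097/21904) = 21904/56557097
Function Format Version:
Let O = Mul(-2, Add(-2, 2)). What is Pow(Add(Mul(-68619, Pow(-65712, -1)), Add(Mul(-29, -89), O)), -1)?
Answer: Rational(21904, 56557097) ≈ 0.00038729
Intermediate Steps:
O = 0 (O = Mul(-2, 0) = 0)
Pow(Add(Mul(-68619, Pow(-65712, -1)), Add(Mul(-29, -89), O)), -1) = Pow(Add(Mul(-68619, Pow(-65712, -1)), Add(Mul(-29, -89), 0)), -1) = Pow(Add(Mul(-68619, Rational(-1, 65712)), Add(2581, 0)), -1) = Pow(Add(Rational(22873, 21904), 2581), -1) = Pow(Rational(56557097, 21904), -1) = Rational(21904, 56557097)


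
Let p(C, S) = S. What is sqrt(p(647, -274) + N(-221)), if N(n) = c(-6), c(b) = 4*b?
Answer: I*sqrt(298) ≈ 17.263*I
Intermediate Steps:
N(n) = -24 (N(n) = 4*(-6) = -24)
sqrt(p(647, -274) + N(-221)) = sqrt(-274 - 24) = sqrt(-298) = I*sqrt(298)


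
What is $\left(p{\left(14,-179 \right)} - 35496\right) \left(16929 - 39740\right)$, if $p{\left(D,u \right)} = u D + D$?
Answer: $866544268$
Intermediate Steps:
$p{\left(D,u \right)} = D + D u$ ($p{\left(D,u \right)} = D u + D = D + D u$)
$\left(p{\left(14,-179 \right)} - 35496\right) \left(16929 - 39740\right) = \left(14 \left(1 - 179\right) - 35496\right) \left(16929 - 39740\right) = \left(14 \left(-178\right) - 35496\right) \left(-22811\right) = \left(-2492 - 35496\right) \left(-22811\right) = \left(-37988\right) \left(-22811\right) = 866544268$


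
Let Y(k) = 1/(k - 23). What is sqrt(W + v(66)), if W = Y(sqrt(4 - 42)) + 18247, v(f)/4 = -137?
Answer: sqrt((407076 - 17699*I*sqrt(38))/(23 - I*sqrt(38))) ≈ 133.04 - 0.e-5*I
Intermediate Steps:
v(f) = -548 (v(f) = 4*(-137) = -548)
Y(k) = 1/(-23 + k)
W = 18247 + 1/(-23 + I*sqrt(38)) (W = 1/(-23 + sqrt(4 - 42)) + 18247 = 1/(-23 + sqrt(-38)) + 18247 = 1/(-23 + I*sqrt(38)) + 18247 = 18247 + 1/(-23 + I*sqrt(38)) ≈ 18247.0 - 0.010872*I)
sqrt(W + v(66)) = sqrt((10346026/567 - I*sqrt(38)/567) - 548) = sqrt(10035310/567 - I*sqrt(38)/567)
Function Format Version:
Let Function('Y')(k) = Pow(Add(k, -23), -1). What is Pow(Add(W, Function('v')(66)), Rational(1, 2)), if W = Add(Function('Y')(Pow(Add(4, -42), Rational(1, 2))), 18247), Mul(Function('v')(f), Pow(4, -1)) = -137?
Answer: Pow(Mul(Pow(Add(23, Mul(-1, I, Pow(38, Rational(1, 2)))), -1), Add(407076, Mul(-17699, I, Pow(38, Rational(1, 2))))), Rational(1, 2)) ≈ Add(133.04, Mul(-0.e-5, I))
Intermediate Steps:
Function('v')(f) = -548 (Function('v')(f) = Mul(4, -137) = -548)
Function('Y')(k) = Pow(Add(-23, k), -1)
W = Add(18247, Pow(Add(-23, Mul(I, Pow(38, Rational(1, 2)))), -1)) (W = Add(Pow(Add(-23, Pow(Add(4, -42), Rational(1, 2))), -1), 18247) = Add(Pow(Add(-23, Pow(-38, Rational(1, 2))), -1), 18247) = Add(Pow(Add(-23, Mul(I, Pow(38, Rational(1, 2)))), -1), 18247) = Add(18247, Pow(Add(-23, Mul(I, Pow(38, Rational(1, 2)))), -1)) ≈ Add(18247., Mul(-0.010872, I)))
Pow(Add(W, Function('v')(66)), Rational(1, 2)) = Pow(Add(Add(Rational(10346026, 567), Mul(Rational(-1, 567), I, Pow(38, Rational(1, 2)))), -548), Rational(1, 2)) = Pow(Add(Rational(10035310, 567), Mul(Rational(-1, 567), I, Pow(38, Rational(1, 2)))), Rational(1, 2))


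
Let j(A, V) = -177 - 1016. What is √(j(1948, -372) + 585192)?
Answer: √583999 ≈ 764.20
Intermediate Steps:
j(A, V) = -1193
√(j(1948, -372) + 585192) = √(-1193 + 585192) = √583999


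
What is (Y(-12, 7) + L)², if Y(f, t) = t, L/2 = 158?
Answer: 104329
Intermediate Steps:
L = 316 (L = 2*158 = 316)
(Y(-12, 7) + L)² = (7 + 316)² = 323² = 104329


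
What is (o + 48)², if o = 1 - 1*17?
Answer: 1024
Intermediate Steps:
o = -16 (o = 1 - 17 = -16)
(o + 48)² = (-16 + 48)² = 32² = 1024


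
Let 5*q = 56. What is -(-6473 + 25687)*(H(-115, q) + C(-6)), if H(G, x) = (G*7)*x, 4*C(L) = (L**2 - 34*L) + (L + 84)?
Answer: 171705911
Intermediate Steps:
q = 56/5 (q = (1/5)*56 = 56/5 ≈ 11.200)
C(L) = 21 - 33*L/4 + L**2/4 (C(L) = ((L**2 - 34*L) + (L + 84))/4 = ((L**2 - 34*L) + (84 + L))/4 = (84 + L**2 - 33*L)/4 = 21 - 33*L/4 + L**2/4)
H(G, x) = 7*G*x (H(G, x) = (7*G)*x = 7*G*x)
-(-6473 + 25687)*(H(-115, q) + C(-6)) = -(-6473 + 25687)*(7*(-115)*(56/5) + (21 - 33/4*(-6) + (1/4)*(-6)**2)) = -19214*(-9016 + (21 + 99/2 + (1/4)*36)) = -19214*(-9016 + (21 + 99/2 + 9)) = -19214*(-9016 + 159/2) = -19214*(-17873)/2 = -1*(-171705911) = 171705911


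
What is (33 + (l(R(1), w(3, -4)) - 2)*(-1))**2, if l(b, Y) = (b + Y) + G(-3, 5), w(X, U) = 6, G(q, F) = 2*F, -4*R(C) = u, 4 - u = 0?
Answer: 400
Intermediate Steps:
u = 4 (u = 4 - 1*0 = 4 + 0 = 4)
R(C) = -1 (R(C) = -1/4*4 = -1)
l(b, Y) = 10 + Y + b (l(b, Y) = (b + Y) + 2*5 = (Y + b) + 10 = 10 + Y + b)
(33 + (l(R(1), w(3, -4)) - 2)*(-1))**2 = (33 + ((10 + 6 - 1) - 2)*(-1))**2 = (33 + (15 - 2)*(-1))**2 = (33 + 13*(-1))**2 = (33 - 13)**2 = 20**2 = 400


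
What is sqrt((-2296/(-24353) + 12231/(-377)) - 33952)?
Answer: I*sqrt(1193093360738903)/187369 ≈ 184.35*I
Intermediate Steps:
sqrt((-2296/(-24353) + 12231/(-377)) - 33952) = sqrt((-2296*(-1/24353) + 12231*(-1/377)) - 33952) = sqrt((328/3479 - 12231/377) - 33952) = sqrt(-42427993/1311583 - 33952) = sqrt(-44573294009/1311583) = I*sqrt(1193093360738903)/187369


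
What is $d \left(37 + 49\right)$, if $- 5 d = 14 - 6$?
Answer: $- \frac{688}{5} \approx -137.6$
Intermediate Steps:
$d = - \frac{8}{5}$ ($d = - \frac{14 - 6}{5} = \left(- \frac{1}{5}\right) 8 = - \frac{8}{5} \approx -1.6$)
$d \left(37 + 49\right) = - \frac{8 \left(37 + 49\right)}{5} = \left(- \frac{8}{5}\right) 86 = - \frac{688}{5}$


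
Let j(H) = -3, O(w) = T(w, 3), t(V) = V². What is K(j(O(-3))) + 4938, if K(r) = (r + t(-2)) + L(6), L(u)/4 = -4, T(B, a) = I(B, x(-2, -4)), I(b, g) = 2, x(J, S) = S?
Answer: 4923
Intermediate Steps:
T(B, a) = 2
O(w) = 2
L(u) = -16 (L(u) = 4*(-4) = -16)
K(r) = -12 + r (K(r) = (r + (-2)²) - 16 = (r + 4) - 16 = (4 + r) - 16 = -12 + r)
K(j(O(-3))) + 4938 = (-12 - 3) + 4938 = -15 + 4938 = 4923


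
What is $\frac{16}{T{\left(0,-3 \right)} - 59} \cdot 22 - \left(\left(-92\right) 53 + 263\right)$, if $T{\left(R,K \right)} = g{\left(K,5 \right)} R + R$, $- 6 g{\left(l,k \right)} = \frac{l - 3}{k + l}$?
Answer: $\frac{271815}{59} \approx 4607.0$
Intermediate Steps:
$g{\left(l,k \right)} = - \frac{-3 + l}{6 \left(k + l\right)}$ ($g{\left(l,k \right)} = - \frac{\left(l - 3\right) \frac{1}{k + l}}{6} = - \frac{\left(-3 + l\right) \frac{1}{k + l}}{6} = - \frac{\frac{1}{k + l} \left(-3 + l\right)}{6} = - \frac{-3 + l}{6 \left(k + l\right)}$)
$T{\left(R,K \right)} = R + \frac{R \left(3 - K\right)}{6 \left(5 + K\right)}$ ($T{\left(R,K \right)} = \frac{3 - K}{6 \left(5 + K\right)} R + R = \frac{R \left(3 - K\right)}{6 \left(5 + K\right)} + R = R + \frac{R \left(3 - K\right)}{6 \left(5 + K\right)}$)
$\frac{16}{T{\left(0,-3 \right)} - 59} \cdot 22 - \left(\left(-92\right) 53 + 263\right) = \frac{16}{\frac{1}{6} \cdot 0 \frac{1}{5 - 3} \left(33 + 5 \left(-3\right)\right) - 59} \cdot 22 - \left(\left(-92\right) 53 + 263\right) = \frac{16}{\frac{1}{6} \cdot 0 \cdot \frac{1}{2} \left(33 - 15\right) - 59} \cdot 22 - \left(-4876 + 263\right) = \frac{16}{\frac{1}{6} \cdot 0 \cdot \frac{1}{2} \cdot 18 - 59} \cdot 22 - -4613 = \frac{16}{0 - 59} \cdot 22 + 4613 = \frac{16}{-59} \cdot 22 + 4613 = 16 \left(- \frac{1}{59}\right) 22 + 4613 = \left(- \frac{16}{59}\right) 22 + 4613 = - \frac{352}{59} + 4613 = \frac{271815}{59}$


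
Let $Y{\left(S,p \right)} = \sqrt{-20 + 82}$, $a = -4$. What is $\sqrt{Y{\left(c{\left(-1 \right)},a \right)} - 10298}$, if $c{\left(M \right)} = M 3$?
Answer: $\sqrt{-10298 + \sqrt{62}} \approx 101.44 i$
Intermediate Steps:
$c{\left(M \right)} = 3 M$
$Y{\left(S,p \right)} = \sqrt{62}$
$\sqrt{Y{\left(c{\left(-1 \right)},a \right)} - 10298} = \sqrt{\sqrt{62} - 10298} = \sqrt{-10298 + \sqrt{62}}$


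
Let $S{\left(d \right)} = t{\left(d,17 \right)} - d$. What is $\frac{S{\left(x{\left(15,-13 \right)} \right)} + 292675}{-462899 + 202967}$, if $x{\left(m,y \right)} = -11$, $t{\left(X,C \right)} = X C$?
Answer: $- \frac{292499}{259932} \approx -1.1253$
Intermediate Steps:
$t{\left(X,C \right)} = C X$
$S{\left(d \right)} = 16 d$ ($S{\left(d \right)} = 17 d - d = 16 d$)
$\frac{S{\left(x{\left(15,-13 \right)} \right)} + 292675}{-462899 + 202967} = \frac{16 \left(-11\right) + 292675}{-462899 + 202967} = \frac{-176 + 292675}{-259932} = 292499 \left(- \frac{1}{259932}\right) = - \frac{292499}{259932}$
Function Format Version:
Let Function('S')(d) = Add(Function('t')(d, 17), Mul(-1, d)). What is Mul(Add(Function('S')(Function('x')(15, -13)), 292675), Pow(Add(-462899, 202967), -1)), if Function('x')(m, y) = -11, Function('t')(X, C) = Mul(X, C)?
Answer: Rational(-292499, 259932) ≈ -1.1253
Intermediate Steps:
Function('t')(X, C) = Mul(C, X)
Function('S')(d) = Mul(16, d) (Function('S')(d) = Add(Mul(17, d), Mul(-1, d)) = Mul(16, d))
Mul(Add(Function('S')(Function('x')(15, -13)), 292675), Pow(Add(-462899, 202967), -1)) = Mul(Add(Mul(16, -11), 292675), Pow(Add(-462899, 202967), -1)) = Mul(Add(-176, 292675), Pow(-259932, -1)) = Mul(292499, Rational(-1, 259932)) = Rational(-292499, 259932)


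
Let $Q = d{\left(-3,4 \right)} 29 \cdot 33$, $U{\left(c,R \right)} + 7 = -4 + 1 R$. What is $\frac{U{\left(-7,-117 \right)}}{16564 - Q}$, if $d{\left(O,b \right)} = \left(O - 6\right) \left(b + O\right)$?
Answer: $- \frac{128}{25177} \approx -0.005084$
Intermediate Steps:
$d{\left(O,b \right)} = \left(-6 + O\right) \left(O + b\right)$
$U{\left(c,R \right)} = -11 + R$ ($U{\left(c,R \right)} = -7 + \left(-4 + 1 R\right) = -7 + \left(-4 + R\right) = -11 + R$)
$Q = -8613$ ($Q = \left(\left(-3\right)^{2} - -18 - 24 - 12\right) 29 \cdot 33 = \left(9 + 18 - 24 - 12\right) 29 \cdot 33 = \left(-9\right) 29 \cdot 33 = \left(-261\right) 33 = -8613$)
$\frac{U{\left(-7,-117 \right)}}{16564 - Q} = \frac{-11 - 117}{16564 - -8613} = - \frac{128}{16564 + 8613} = - \frac{128}{25177}$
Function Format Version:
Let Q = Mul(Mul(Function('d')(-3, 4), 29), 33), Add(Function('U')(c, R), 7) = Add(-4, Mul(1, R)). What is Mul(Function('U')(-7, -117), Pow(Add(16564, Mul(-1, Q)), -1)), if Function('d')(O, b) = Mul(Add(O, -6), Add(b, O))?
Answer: Rational(-128, 25177) ≈ -0.0050840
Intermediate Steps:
Function('d')(O, b) = Mul(Add(-6, O), Add(O, b))
Function('U')(c, R) = Add(-11, R) (Function('U')(c, R) = Add(-7, Add(-4, Mul(1, R))) = Add(-7, Add(-4, R)) = Add(-11, R))
Q = -8613 (Q = Mul(Mul(Add(Pow(-3, 2), Mul(-6, -3), Mul(-6, 4), Mul(-3, 4)), 29), 33) = Mul(Mul(Add(9, 18, -24, -12), 29), 33) = Mul(Mul(-9, 29), 33) = Mul(-261, 33) = -8613)
Mul(Function('U')(-7, -117), Pow(Add(16564, Mul(-1, Q)), -1)) = Mul(Add(-11, -117), Pow(Add(16564, Mul(-1, -8613)), -1)) = Mul(-128, Pow(Add(16564, 8613), -1)) = Mul(-128, Pow(25177, -1)) = Mul(-128, Rational(1, 25177)) = Rational(-128, 25177)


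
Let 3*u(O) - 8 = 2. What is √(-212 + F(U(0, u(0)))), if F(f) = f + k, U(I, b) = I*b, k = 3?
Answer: I*√209 ≈ 14.457*I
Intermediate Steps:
u(O) = 10/3 (u(O) = 8/3 + (⅓)*2 = 8/3 + ⅔ = 10/3)
F(f) = 3 + f (F(f) = f + 3 = 3 + f)
√(-212 + F(U(0, u(0)))) = √(-212 + (3 + 0*(10/3))) = √(-212 + (3 + 0)) = √(-212 + 3) = √(-209) = I*√209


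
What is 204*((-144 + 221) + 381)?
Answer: 93432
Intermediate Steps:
204*((-144 + 221) + 381) = 204*(77 + 381) = 204*458 = 93432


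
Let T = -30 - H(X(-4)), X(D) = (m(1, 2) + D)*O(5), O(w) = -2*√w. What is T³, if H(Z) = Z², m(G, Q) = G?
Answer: -9261000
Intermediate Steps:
X(D) = -2*√5*(1 + D) (X(D) = (1 + D)*(-2*√5) = -2*√5*(1 + D))
T = -210 (T = -30 - (2*√5*(-1 - 1*(-4)))² = -30 - (2*√5*(-1 + 4))² = -30 - (2*√5*3)² = -30 - (6*√5)² = -30 - 1*180 = -30 - 180 = -210)
T³ = (-210)³ = -9261000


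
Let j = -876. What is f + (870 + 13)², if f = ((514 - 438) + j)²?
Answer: 1419689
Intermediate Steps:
f = 640000 (f = ((514 - 438) - 876)² = (76 - 876)² = (-800)² = 640000)
f + (870 + 13)² = 640000 + (870 + 13)² = 640000 + 883² = 640000 + 779689 = 1419689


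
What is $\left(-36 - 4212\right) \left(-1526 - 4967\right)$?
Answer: $27582264$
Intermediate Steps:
$\left(-36 - 4212\right) \left(-1526 - 4967\right) = \left(-4248\right) \left(-6493\right) = 27582264$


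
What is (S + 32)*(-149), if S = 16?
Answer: -7152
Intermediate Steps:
(S + 32)*(-149) = (16 + 32)*(-149) = 48*(-149) = -7152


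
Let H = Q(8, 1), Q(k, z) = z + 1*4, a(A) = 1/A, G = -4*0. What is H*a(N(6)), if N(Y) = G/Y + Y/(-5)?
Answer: -25/6 ≈ -4.1667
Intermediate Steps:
G = 0
N(Y) = -Y/5 (N(Y) = 0/Y + Y/(-5) = 0 + Y*(-⅕) = 0 - Y/5 = -Y/5)
Q(k, z) = 4 + z (Q(k, z) = z + 4 = 4 + z)
H = 5 (H = 4 + 1 = 5)
H*a(N(6)) = 5/((-⅕*6)) = 5/(-6/5) = 5*(-⅚) = -25/6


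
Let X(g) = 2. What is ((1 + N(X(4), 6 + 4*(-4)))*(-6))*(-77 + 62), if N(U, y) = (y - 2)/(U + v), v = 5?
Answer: -450/7 ≈ -64.286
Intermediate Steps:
N(U, y) = (-2 + y)/(5 + U) (N(U, y) = (y - 2)/(U + 5) = (-2 + y)/(5 + U))
((1 + N(X(4), 6 + 4*(-4)))*(-6))*(-77 + 62) = ((1 + (-2 + (6 + 4*(-4)))/(5 + 2))*(-6))*(-77 + 62) = ((1 + (-2 + (6 - 16))/7)*(-6))*(-15) = ((1 + (-2 - 10)/7)*(-6))*(-15) = ((1 + (1/7)*(-12))*(-6))*(-15) = ((1 - 12/7)*(-6))*(-15) = -5/7*(-6)*(-15) = (30/7)*(-15) = -450/7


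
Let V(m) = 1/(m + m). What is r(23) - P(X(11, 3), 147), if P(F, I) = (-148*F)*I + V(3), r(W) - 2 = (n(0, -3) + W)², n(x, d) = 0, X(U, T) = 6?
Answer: 786401/6 ≈ 1.3107e+5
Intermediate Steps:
V(m) = 1/(2*m)
r(W) = 2 + W² (r(W) = 2 + (0 + W)² = 2 + W²)
P(F, I) = ⅙ - 148*F*I (P(F, I) = (-148*F)*I + (½)/3 = -148*F*I + (½)*(⅓) = -148*F*I + ⅙ = ⅙ - 148*F*I)
r(23) - P(X(11, 3), 147) = (2 + 23²) - (⅙ - 148*6*147) = (2 + 529) - (⅙ - 130536) = 531 - 1*(-783215/6) = 531 + 783215/6 = 786401/6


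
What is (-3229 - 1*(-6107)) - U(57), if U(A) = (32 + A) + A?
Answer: 2732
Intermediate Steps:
U(A) = 32 + 2*A
(-3229 - 1*(-6107)) - U(57) = (-3229 - 1*(-6107)) - (32 + 2*57) = (-3229 + 6107) - (32 + 114) = 2878 - 1*146 = 2878 - 146 = 2732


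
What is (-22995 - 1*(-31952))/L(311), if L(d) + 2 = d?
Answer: 8957/309 ≈ 28.987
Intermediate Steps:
L(d) = -2 + d
(-22995 - 1*(-31952))/L(311) = (-22995 - 1*(-31952))/(-2 + 311) = (-22995 + 31952)/309 = 8957*(1/309) = 8957/309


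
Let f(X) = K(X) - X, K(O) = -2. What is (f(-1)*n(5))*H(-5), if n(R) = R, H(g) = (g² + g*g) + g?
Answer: -225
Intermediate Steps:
H(g) = g + 2*g² (H(g) = (g² + g²) + g = 2*g² + g = g + 2*g²)
f(X) = -2 - X
(f(-1)*n(5))*H(-5) = ((-2 - 1*(-1))*5)*(-5*(1 + 2*(-5))) = ((-2 + 1)*5)*(-5*(1 - 10)) = (-1*5)*(-5*(-9)) = -5*45 = -225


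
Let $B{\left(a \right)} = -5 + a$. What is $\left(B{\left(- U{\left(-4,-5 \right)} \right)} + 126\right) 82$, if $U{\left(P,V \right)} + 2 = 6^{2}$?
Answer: $7134$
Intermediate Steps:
$U{\left(P,V \right)} = 34$ ($U{\left(P,V \right)} = -2 + 6^{2} = -2 + 36 = 34$)
$\left(B{\left(- U{\left(-4,-5 \right)} \right)} + 126\right) 82 = \left(\left(-5 - 34\right) + 126\right) 82 = \left(-39 + 126\right) 82 = 87 \cdot 82 = 7134$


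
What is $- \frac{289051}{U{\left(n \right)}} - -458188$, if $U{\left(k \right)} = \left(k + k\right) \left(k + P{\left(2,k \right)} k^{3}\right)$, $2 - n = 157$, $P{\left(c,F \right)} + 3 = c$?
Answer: $\frac{75558683470093}{164907600} \approx 4.5819 \cdot 10^{5}$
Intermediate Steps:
$P{\left(c,F \right)} = -3 + c$
$n = -155$ ($n = 2 - 157 = -155$)
$U{\left(k \right)} = 2 k \left(k - k^{3}\right)$ ($U{\left(k \right)} = \left(k + k\right) \left(k + \left(-3 + 2\right) k^{3}\right) = 2 k \left(k - k^{3}\right)$)
$- \frac{289051}{U{\left(n \right)}} - -458188 = - \frac{289051}{2 \left(-155\right)^{2} \left(1 - \left(-155\right)^{2}\right)} - -458188 = - \frac{289051}{2 \cdot 24025 \left(1 - 24025\right)} + 458188 = - \frac{289051}{2 \cdot 24025 \left(-24024\right)} + 458188 = - \frac{289051}{-1154353200} + 458188 = \left(-289051\right) \left(- \frac{1}{1154353200}\right) + 458188 = \frac{41293}{164907600} + 458188 = \frac{75558683470093}{164907600}$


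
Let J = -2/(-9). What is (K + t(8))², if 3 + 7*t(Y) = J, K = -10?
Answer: 429025/3969 ≈ 108.09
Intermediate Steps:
J = 2/9 (J = -2*(-⅑) = 2/9 ≈ 0.22222)
t(Y) = -25/63 (t(Y) = -3/7 + (⅐)*(2/9) = -3/7 + 2/63 = -25/63)
(K + t(8))² = (-10 - 25/63)² = (-655/63)² = 429025/3969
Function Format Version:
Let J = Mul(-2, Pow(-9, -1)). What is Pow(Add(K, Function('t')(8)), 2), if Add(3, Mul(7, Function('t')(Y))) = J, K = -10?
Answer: Rational(429025, 3969) ≈ 108.09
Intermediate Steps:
J = Rational(2, 9) (J = Mul(-2, Rational(-1, 9)) = Rational(2, 9) ≈ 0.22222)
Function('t')(Y) = Rational(-25, 63) (Function('t')(Y) = Add(Rational(-3, 7), Mul(Rational(1, 7), Rational(2, 9))) = Add(Rational(-3, 7), Rational(2, 63)) = Rational(-25, 63))
Pow(Add(K, Function('t')(8)), 2) = Pow(Add(-10, Rational(-25, 63)), 2) = Pow(Rational(-655, 63), 2) = Rational(429025, 3969)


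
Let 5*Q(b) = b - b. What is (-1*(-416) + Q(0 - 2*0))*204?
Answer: 84864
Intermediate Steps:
Q(b) = 0 (Q(b) = (b - b)/5 = (1/5)*0 = 0)
(-1*(-416) + Q(0 - 2*0))*204 = (-1*(-416) + 0)*204 = (416 + 0)*204 = 416*204 = 84864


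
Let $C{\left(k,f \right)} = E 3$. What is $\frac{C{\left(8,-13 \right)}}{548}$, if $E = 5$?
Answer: $\frac{15}{548} \approx 0.027372$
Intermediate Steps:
$C{\left(k,f \right)} = 15$ ($C{\left(k,f \right)} = 5 \cdot 3 = 15$)
$\frac{C{\left(8,-13 \right)}}{548} = \frac{15}{548}$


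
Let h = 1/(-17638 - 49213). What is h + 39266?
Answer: 2624971365/66851 ≈ 39266.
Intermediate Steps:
h = -1/66851 (h = 1/(-66851) = -1/66851 ≈ -1.4959e-5)
h + 39266 = -1/66851 + 39266 = 2624971365/66851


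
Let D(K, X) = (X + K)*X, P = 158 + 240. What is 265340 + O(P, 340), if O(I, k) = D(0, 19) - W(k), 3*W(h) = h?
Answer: 796763/3 ≈ 2.6559e+5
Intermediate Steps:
W(h) = h/3
P = 398
D(K, X) = X*(K + X) (D(K, X) = (K + X)*X = X*(K + X))
O(I, k) = 361 - k/3 (O(I, k) = 19*(0 + 19) - k/3 = 19*19 - k/3 = 361 - k/3)
265340 + O(P, 340) = 265340 + (361 - ⅓*340) = 265340 + (361 - 340/3) = 265340 + 743/3 = 796763/3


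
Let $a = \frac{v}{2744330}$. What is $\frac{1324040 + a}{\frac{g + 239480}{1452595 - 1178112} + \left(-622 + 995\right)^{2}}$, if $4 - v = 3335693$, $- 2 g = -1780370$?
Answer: $\frac{997361252447691813}{104805070715908760} \approx 9.5163$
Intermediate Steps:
$g = 890185$ ($g = \left(- \frac{1}{2}\right) \left(-1780370\right) = 890185$)
$v = -3335689$ ($v = 4 - 3335693 = -3335689$)
$a = - \frac{3335689}{2744330} \approx -1.2155$
$\frac{1324040 + a}{\frac{g + 239480}{1452595 - 1178112} + \left(-622 + 995\right)^{2}} = \frac{1324040 - \frac{3335689}{2744330}}{\frac{890185 + 239480}{1452595 - 1178112} + \left(-622 + 995\right)^{2}} = \frac{3633599357511}{2744330 \left(\frac{1129665}{274483} + 373^{2}\right)} = \frac{3633599357511}{2744330 \left(1129665 \cdot \frac{1}{274483} + 139129\right)} = \frac{3633599357511}{2744330 \left(\frac{1129665}{274483} + 139129\right)} = \frac{3633599357511}{2744330 \cdot \frac{38189674972}{274483}} = \frac{3633599357511}{2744330} \cdot \frac{274483}{38189674972} = \frac{997361252447691813}{104805070715908760}$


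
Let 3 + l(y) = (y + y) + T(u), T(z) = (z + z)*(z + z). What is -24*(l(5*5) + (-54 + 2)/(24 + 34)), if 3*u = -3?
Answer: -34872/29 ≈ -1202.5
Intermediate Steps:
u = -1 (u = (⅓)*(-3) = -1)
T(z) = 4*z² (T(z) = (2*z)*(2*z) = 4*z²)
l(y) = 1 + 2*y (l(y) = -3 + ((y + y) + 4*(-1)²) = -3 + (2*y + 4*1) = -3 + (2*y + 4) = -3 + (4 + 2*y) = 1 + 2*y)
-24*(l(5*5) + (-54 + 2)/(24 + 34)) = -24*((1 + 2*(5*5)) + (-54 + 2)/(24 + 34)) = -24*((1 + 2*25) - 52/58) = -24*((1 + 50) - 52*1/58) = -24*(51 - 26/29) = -24*1453/29 = -34872/29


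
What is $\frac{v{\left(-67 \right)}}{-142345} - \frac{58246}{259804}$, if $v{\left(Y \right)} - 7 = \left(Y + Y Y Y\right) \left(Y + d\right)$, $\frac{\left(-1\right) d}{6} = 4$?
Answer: $- \frac{508611788687}{2641557170} \approx -192.54$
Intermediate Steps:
$d = -24$ ($d = \left(-6\right) 4 = -24$)
$v{\left(Y \right)} = 7 + \left(-24 + Y\right) \left(Y + Y^{3}\right)$ ($v{\left(Y \right)} = 7 + \left(Y + Y Y Y\right) \left(Y - 24\right) = 7 + \left(Y + Y^{2} Y\right) \left(-24 + Y\right) = 7 + \left(Y + Y^{3}\right) \left(-24 + Y\right) = 7 + \left(-24 + Y\right) \left(Y + Y^{3}\right)$)
$\frac{v{\left(-67 \right)}}{-142345} - \frac{58246}{259804} = \frac{7 + \left(-67\right)^{2} + \left(-67\right)^{4} - -1608 - 24 \left(-67\right)^{3}}{-142345} - \frac{58246}{259804} = \left(7 + 4489 + 20151121 + 1608 - -7218312\right) \left(- \frac{1}{142345}\right) - \frac{29123}{129902} = \left(7 + 4489 + 20151121 + 1608 + 7218312\right) \left(- \frac{1}{142345}\right) - \frac{29123}{129902} = 27375537 \left(- \frac{1}{142345}\right) - \frac{29123}{129902} = - \frac{3910791}{20335} - \frac{29123}{129902} = - \frac{508611788687}{2641557170}$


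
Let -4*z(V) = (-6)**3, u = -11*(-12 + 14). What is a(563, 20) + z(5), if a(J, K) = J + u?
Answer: 595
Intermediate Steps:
u = -22 (u = -11*2 = -22)
z(V) = 54 (z(V) = -1/4*(-6)**3 = -1/4*(-216) = 54)
a(J, K) = -22 + J (a(J, K) = J - 22 = -22 + J)
a(563, 20) + z(5) = (-22 + 563) + 54 = 541 + 54 = 595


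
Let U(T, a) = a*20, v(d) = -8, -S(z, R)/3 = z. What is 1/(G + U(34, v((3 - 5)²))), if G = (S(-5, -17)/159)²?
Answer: -2809/449415 ≈ -0.0062503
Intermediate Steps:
S(z, R) = -3*z
U(T, a) = 20*a
G = 25/2809 (G = (-3*(-5)/159)² = (15*(1/159))² = (5/53)² = 25/2809 ≈ 0.0089000)
1/(G + U(34, v((3 - 5)²))) = 1/(25/2809 + 20*(-8)) = 1/(25/2809 - 160) = 1/(-449415/2809) = -2809/449415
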